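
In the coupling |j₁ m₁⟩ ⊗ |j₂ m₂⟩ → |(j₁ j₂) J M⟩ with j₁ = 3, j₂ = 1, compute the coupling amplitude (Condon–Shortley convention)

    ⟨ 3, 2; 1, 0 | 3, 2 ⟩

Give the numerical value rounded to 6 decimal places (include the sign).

triangle: 1!*5!*1!/8! = 120/40320
(j±m)!: 5!*1!*1!*1!*5!*1! = 14400
prefactor² = (2J+1)*Δ*N² = 300
  k=0: +1/(0!*1!*1!*1!*4!*0!) = 1/24
  k=1: −1/(1!*0!*0!*0!*5!*1!) = -1/120
Σ = 1/30  ⇒  CG² = 300*1/30² = 1/3
CG = +√(1/3) = +0.577350

+0.577350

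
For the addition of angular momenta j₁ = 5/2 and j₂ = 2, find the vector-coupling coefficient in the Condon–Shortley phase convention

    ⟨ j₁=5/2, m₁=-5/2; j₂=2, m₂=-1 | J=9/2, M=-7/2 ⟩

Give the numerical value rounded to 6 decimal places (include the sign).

+√(4/9) = +0.666667

√[10·0!5!4!/10! · 0!5!1!3!1!8!] = √(230400)
  +(−1)^0/∏(0,0,5,1,0,3)! = 1/720  (running 1/720)
⟨..|..⟩ = √(230400)·(1/720) = +0.666667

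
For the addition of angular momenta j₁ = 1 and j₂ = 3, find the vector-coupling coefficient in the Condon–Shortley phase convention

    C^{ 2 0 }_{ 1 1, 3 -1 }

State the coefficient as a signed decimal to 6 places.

+√(2/7) = +0.534522

triangle: 2!*0!*4!/7! = 48/5040
(j±m)!: 2!*0!*2!*4!*2!*2! = 384
prefactor² = (2J+1)*Δ*N² = 128/7
  k=0: +1/(0!*2!*0!*2!*0!*2!) = 1/8
Σ = 1/8  ⇒  CG² = 128/7*1/8² = 2/7
CG = +√(2/7) = +0.534522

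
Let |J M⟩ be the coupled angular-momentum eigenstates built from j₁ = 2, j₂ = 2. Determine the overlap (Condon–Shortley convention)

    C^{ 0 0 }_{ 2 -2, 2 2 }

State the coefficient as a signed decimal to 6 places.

triangle: 4!*0!*0!/5! = 24/120
(j±m)!: 0!*4!*4!*0!*0!*0! = 576
prefactor² = (2J+1)*Δ*N² = 576/5
  k=4: +1/(4!*0!*0!*0!*0!*0!) = 1/24
Σ = 1/24  ⇒  CG² = 576/5*1/24² = 1/5
CG = +√(1/5) = +0.447214

+0.447214  (= +√(1/5))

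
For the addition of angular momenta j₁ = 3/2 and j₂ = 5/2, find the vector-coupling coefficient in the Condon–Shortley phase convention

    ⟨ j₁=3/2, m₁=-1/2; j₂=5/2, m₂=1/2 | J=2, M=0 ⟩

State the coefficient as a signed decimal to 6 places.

−√(1/14) ≈ -0.267261

j₁+j₂−J=2  J+j₁−j₂=1  J−j₁+j₂=3  j₁+j₂+J+1=7
(j₁±m₁, j₂±m₂, J±M) = (1,2,3,2,2,2)
P² = 8/7
sum k=1..2:
  [1] −1/2 = -1/2
  [2] +1/4 = 1/4
S = -1/4
C² = P²·S² = 1/14 ; C = -0.267261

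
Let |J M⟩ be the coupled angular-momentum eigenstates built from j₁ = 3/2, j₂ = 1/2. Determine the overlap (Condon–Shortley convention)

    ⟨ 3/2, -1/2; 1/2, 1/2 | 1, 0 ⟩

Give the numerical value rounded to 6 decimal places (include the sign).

−√(1/2) ≈ -0.707107

j₁+j₂−J=1  J+j₁−j₂=2  J−j₁+j₂=0  j₁+j₂+J+1=4
(j₁±m₁, j₂±m₂, J±M) = (1,2,1,0,1,1)
P² = 1/2
sum k=1..1:
  [1] −1/1 = -1
S = -1
C² = P²·S² = 1/2 ; C = -0.707107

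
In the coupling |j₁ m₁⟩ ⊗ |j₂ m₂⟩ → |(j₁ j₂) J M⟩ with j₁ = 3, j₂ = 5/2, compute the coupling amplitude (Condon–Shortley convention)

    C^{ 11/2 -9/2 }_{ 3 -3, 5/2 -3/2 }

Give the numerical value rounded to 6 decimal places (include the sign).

triangle: 0!*6!*5!/12! = 86400/479001600
(j±m)!: 0!*6!*1!*4!*1!*10! = 62705664000
prefactor² = (2J+1)*Δ*N² = 1492992000/11
  k=0: +1/(0!*0!*6!*1!*0!*4!) = 1/17280
Σ = 1/17280  ⇒  CG² = 1492992000/11*1/17280² = 5/11
CG = +√(5/11) = +0.674200

+0.674200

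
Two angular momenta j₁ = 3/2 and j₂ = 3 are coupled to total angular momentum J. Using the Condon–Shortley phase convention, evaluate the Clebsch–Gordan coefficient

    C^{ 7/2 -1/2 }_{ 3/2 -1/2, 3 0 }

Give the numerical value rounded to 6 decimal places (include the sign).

triangle: 1!*2!*5!/9! = 240/362880
(j±m)!: 1!*2!*3!*3!*3!*4! = 10368
prefactor² = (2J+1)*Δ*N² = 384/7
  k=0: +1/(0!*1!*2!*3!*0!*2!) = 1/24
  k=1: −1/(1!*0!*1!*2!*1!*3!) = -1/12
Σ = -1/24  ⇒  CG² = 384/7*(-1/24)² = 2/21
CG = −√(2/21) = -0.308607

−√(2/21) = -0.308607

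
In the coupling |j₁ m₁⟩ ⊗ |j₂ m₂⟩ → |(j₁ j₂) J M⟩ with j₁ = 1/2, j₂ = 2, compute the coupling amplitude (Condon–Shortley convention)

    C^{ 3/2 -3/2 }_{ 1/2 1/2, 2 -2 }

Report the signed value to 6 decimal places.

+0.894427

j₁+j₂−J=1  J+j₁−j₂=0  J−j₁+j₂=3  j₁+j₂+J+1=5
(j₁±m₁, j₂±m₂, J±M) = (1,0,0,4,0,3)
P² = 144/5
sum k=0..0:
  [0] +1/6 = 1/6
S = 1/6
C² = P²·S² = 4/5 ; C = +0.894427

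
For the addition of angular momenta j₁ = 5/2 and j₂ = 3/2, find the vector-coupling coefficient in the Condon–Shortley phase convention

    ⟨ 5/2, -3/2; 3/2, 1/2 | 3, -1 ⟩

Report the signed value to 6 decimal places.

-0.639010  (= −√(49/120))

triangle: 1!·4!·2!/8! = 48/40320
(j±m)!: 1!·4!·2!·1!·2!·4! = 2304
prefactor² = (2J+1)·Δ·N² = 96/5
  k=0: +1/(0!·1!·4!·2!·0!·0!) = 1/48
  k=1: −1/(1!·0!·3!·1!·1!·1!) = -1/6
Σ = -7/48  ⇒  CG² = 96/5·(-7/48)² = 49/120
CG = −√(49/120) = -0.639010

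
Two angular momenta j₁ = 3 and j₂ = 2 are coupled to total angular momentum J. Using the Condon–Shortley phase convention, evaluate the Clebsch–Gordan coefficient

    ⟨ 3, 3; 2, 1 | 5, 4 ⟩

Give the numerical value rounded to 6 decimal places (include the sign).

j₁+j₂−J=0  J+j₁−j₂=6  J−j₁+j₂=4  j₁+j₂+J+1=11
(j₁±m₁, j₂±m₂, J±M) = (6,0,3,1,9,1)
P² = 7464960
sum k=0..0:
  [0] +1/4320 = 1/4320
S = 1/4320
C² = P²·S² = 2/5 ; C = +0.632456

+0.632456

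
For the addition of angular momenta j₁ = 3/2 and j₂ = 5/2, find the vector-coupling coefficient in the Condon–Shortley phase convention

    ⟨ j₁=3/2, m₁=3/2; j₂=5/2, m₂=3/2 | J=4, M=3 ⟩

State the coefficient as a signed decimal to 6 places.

+0.790569

triangle: 0!×3!×5!/9! = 720/362880
(j±m)!: 3!×0!×4!×1!×7!×1! = 725760
prefactor² = (2J+1)×Δ×N² = 12960
  k=0: +1/(0!×0!×0!×4!×3!×1!) = 1/144
Σ = 1/144  ⇒  CG² = 12960×1/144² = 5/8
CG = +√(5/8) = +0.790569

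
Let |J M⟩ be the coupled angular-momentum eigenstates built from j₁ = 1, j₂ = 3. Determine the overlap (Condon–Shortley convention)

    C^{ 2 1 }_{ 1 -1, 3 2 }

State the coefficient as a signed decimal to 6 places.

triangle: 2!×0!×4!/7! = 48/5040
(j±m)!: 0!×2!×5!×1!×3!×1! = 1440
prefactor² = (2J+1)×Δ×N² = 480/7
  k=2: +1/(2!×0!×0!×3!×0!×1!) = 1/12
Σ = 1/12  ⇒  CG² = 480/7×1/12² = 10/21
CG = +√(10/21) = +0.690066

+√(10/21) ≈ +0.690066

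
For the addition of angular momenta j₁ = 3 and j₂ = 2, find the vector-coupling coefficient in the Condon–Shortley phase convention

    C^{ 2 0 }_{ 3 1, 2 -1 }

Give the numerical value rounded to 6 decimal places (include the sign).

−√(1/7) = -0.377964

triangle: 3!×3!×1!/8! = 36/40320
(j±m)!: 4!×2!×1!×3!×2!×2! = 1152
prefactor² = (2J+1)×Δ×N² = 36/7
  k=0: +1/(0!×3!×2!×1!×1!×0!) = 1/12
  k=1: −1/(1!×2!×1!×0!×2!×1!) = -1/4
Σ = -1/6  ⇒  CG² = 36/7×(-1/6)² = 1/7
CG = −√(1/7) = -0.377964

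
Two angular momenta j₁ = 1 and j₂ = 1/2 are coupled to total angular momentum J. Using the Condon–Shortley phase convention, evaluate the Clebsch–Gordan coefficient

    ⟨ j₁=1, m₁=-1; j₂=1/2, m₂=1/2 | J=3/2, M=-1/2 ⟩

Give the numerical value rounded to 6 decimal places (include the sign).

√[4·0!2!1!/4! · 0!2!1!0!1!2!] = √(4/3)
  +(−1)^0/∏(0,0,2,1,0,0)! = 1/2  (running 1/2)
⟨..|..⟩ = √(4/3)·(1/2) = +0.577350

+√(1/3) ≈ +0.577350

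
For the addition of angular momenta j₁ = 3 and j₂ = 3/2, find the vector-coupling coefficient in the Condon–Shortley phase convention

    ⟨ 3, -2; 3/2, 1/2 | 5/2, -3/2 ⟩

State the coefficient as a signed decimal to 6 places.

triangle: 2!·4!·1!/8! = 48/40320
(j±m)!: 1!·5!·2!·1!·1!·4! = 5760
prefactor² = (2J+1)·Δ·N² = 288/7
  k=1: −1/(1!·1!·4!·1!·0!·0!) = -1/24
  k=2: +1/(2!·0!·3!·0!·1!·1!) = 1/12
Σ = 1/24  ⇒  CG² = 288/7·1/24² = 1/14
CG = +√(1/14) = +0.267261

+0.267261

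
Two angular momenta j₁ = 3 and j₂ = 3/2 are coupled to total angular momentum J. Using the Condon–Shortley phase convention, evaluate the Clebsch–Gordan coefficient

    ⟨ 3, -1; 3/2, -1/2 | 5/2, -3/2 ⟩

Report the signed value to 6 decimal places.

√[6·2!4!1!/8! · 2!4!1!2!1!4!] = √(576/35)
  +(−1)^0/∏(0,2,4,1,0,0)! = 1/48  (running 1/48)
  +(−1)^1/∏(1,1,3,0,1,1)! = -1/6  (running -7/48)
⟨..|..⟩ = √(576/35)·(-7/48) = -0.591608

−√(7/20) = -0.591608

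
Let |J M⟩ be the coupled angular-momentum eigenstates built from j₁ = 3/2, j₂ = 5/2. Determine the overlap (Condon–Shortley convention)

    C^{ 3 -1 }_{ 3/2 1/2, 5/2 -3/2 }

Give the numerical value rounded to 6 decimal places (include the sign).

+√(49/120) ≈ +0.639010

j₁+j₂−J=1  J+j₁−j₂=2  J−j₁+j₂=4  j₁+j₂+J+1=8
(j₁±m₁, j₂±m₂, J±M) = (2,1,1,4,2,4)
P² = 96/5
sum k=0..1:
  [0] +1/6 = 1/6
  [1] −1/48 = -1/48
S = 7/48
C² = P²·S² = 49/120 ; C = +0.639010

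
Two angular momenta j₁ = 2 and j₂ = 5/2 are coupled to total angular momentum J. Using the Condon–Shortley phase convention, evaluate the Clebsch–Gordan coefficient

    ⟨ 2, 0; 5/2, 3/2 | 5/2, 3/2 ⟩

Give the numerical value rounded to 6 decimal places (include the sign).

-0.119523

triangle: 2!*2!*3!/8! = 24/40320
(j±m)!: 2!*2!*4!*1!*4!*1! = 2304
prefactor² = (2J+1)*Δ*N² = 288/35
  k=1: −1/(1!*1!*1!*3!*1!*0!) = -1/6
  k=2: +1/(2!*0!*0!*2!*2!*1!) = 1/8
Σ = -1/24  ⇒  CG² = 288/35*(-1/24)² = 1/70
CG = −√(1/70) = -0.119523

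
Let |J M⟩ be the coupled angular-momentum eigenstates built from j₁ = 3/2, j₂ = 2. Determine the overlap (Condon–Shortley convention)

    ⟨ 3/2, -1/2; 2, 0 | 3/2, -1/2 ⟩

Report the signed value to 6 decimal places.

−√(1/5) ≈ -0.447214

j₁+j₂−J=2  J+j₁−j₂=1  J−j₁+j₂=2  j₁+j₂+J+1=6
(j₁±m₁, j₂±m₂, J±M) = (1,2,2,2,1,2)
P² = 16/45
sum k=1..2:
  [1] −1/1 = -1
  [2] +1/4 = 1/4
S = -3/4
C² = P²·S² = 1/5 ; C = -0.447214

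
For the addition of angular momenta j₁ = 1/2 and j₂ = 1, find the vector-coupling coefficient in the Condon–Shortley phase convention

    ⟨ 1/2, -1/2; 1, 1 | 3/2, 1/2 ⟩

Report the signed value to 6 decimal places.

√[4·0!1!2!/4! · 0!1!2!0!2!1!] = √(4/3)
  +(−1)^0/∏(0,0,1,2,0,0)! = 1/2  (running 1/2)
⟨..|..⟩ = √(4/3)·(1/2) = +0.577350

+0.577350  (= +√(1/3))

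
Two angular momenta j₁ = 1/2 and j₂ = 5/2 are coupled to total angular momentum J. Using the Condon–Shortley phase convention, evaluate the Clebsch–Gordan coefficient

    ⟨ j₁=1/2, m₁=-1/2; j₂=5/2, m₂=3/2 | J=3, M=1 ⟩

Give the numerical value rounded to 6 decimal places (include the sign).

+√(1/3) ≈ +0.577350

j₁+j₂−J=0  J+j₁−j₂=1  J−j₁+j₂=5  j₁+j₂+J+1=7
(j₁±m₁, j₂±m₂, J±M) = (0,1,4,1,4,2)
P² = 192
sum k=0..0:
  [0] +1/24 = 1/24
S = 1/24
C² = P²·S² = 1/3 ; C = +0.577350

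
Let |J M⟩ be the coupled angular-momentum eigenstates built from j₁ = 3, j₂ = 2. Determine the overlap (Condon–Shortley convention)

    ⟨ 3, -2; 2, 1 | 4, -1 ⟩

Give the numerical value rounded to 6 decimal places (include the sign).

-0.591608

j₁+j₂−J=1  J+j₁−j₂=5  J−j₁+j₂=3  j₁+j₂+J+1=10
(j₁±m₁, j₂±m₂, J±M) = (1,5,3,1,3,5)
P² = 6480/7
sum k=0..1:
  [0] +1/720 = 1/720
  [1] −1/48 = -1/48
S = -7/360
C² = P²·S² = 7/20 ; C = -0.591608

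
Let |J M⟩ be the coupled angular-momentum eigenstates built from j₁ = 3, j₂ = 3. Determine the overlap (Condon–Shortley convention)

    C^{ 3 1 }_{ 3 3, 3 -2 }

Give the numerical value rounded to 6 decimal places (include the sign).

+0.577350  (= +√(1/3))

√[7·3!3!3!/10! · 6!0!1!5!4!2!] = √(1728)
  +(−1)^0/∏(0,3,0,1,3,2)! = 1/72  (running 1/72)
⟨..|..⟩ = √(1728)·(1/72) = +0.577350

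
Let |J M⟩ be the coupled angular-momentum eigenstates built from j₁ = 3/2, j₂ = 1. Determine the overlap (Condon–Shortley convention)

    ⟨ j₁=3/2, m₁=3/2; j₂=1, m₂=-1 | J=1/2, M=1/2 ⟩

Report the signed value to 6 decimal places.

+√(1/2) ≈ +0.707107

triangle: 2!*1!*0!/4! = 2/24
(j±m)!: 3!*0!*0!*2!*1!*0! = 12
prefactor² = (2J+1)*Δ*N² = 2
  k=0: +1/(0!*2!*0!*0!*1!*0!) = 1/2
Σ = 1/2  ⇒  CG² = 2*1/2² = 1/2
CG = +√(1/2) = +0.707107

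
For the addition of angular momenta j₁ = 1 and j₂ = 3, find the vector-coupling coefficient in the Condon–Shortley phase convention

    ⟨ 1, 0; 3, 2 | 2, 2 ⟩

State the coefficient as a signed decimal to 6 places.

j₁+j₂−J=2  J+j₁−j₂=0  J−j₁+j₂=4  j₁+j₂+J+1=7
(j₁±m₁, j₂±m₂, J±M) = (1,1,5,1,4,0)
P² = 960/7
sum k=1..1:
  [1] −1/24 = -1/24
S = -1/24
C² = P²·S² = 5/21 ; C = -0.487950

-0.487950  (= −√(5/21))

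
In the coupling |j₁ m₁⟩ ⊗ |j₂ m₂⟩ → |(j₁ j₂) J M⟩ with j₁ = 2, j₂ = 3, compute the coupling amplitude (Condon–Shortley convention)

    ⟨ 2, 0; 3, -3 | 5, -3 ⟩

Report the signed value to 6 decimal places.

+√(2/15) ≈ +0.365148

triangle: 0!×4!×6!/11! = 17280/39916800
(j±m)!: 2!×2!×0!×6!×2!×8! = 232243200
prefactor² = (2J+1)×Δ×N² = 1105920
  k=0: +1/(0!×0!×2!×0!×2!×6!) = 1/2880
Σ = 1/2880  ⇒  CG² = 1105920×1/2880² = 2/15
CG = +√(2/15) = +0.365148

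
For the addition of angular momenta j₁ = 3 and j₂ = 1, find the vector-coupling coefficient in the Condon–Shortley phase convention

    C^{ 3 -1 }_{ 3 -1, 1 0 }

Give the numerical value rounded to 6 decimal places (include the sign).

triangle: 1!×5!×1!/8! = 120/40320
(j±m)!: 2!×4!×1!×1!×2!×4! = 2304
prefactor² = (2J+1)×Δ×N² = 48
  k=0: +1/(0!×1!×4!×1!×1!×0!) = 1/24
  k=1: −1/(1!×0!×3!×0!×2!×1!) = -1/12
Σ = -1/24  ⇒  CG² = 48×(-1/24)² = 1/12
CG = −√(1/12) = -0.288675

−√(1/12) ≈ -0.288675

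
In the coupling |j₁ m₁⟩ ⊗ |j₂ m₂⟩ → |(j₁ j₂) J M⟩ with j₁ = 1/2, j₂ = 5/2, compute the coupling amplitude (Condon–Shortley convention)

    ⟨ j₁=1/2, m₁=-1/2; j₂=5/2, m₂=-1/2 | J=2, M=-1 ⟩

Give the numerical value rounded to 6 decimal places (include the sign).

√[5·1!0!4!/6! · 0!1!2!3!1!3!] = √(12)
  +(−1)^1/∏(1,0,0,1,0,3)! = -1/6  (running -1/6)
⟨..|..⟩ = √(12)·(-1/6) = -0.577350

-0.577350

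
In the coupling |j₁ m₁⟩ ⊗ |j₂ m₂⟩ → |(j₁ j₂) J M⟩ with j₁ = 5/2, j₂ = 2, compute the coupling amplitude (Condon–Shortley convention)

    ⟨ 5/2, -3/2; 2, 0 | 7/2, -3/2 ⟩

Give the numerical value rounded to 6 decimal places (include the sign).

−√(2/7) = -0.534522

triangle: 1!×4!×3!/9! = 144/362880
(j±m)!: 1!×4!×2!×2!×2!×5! = 23040
prefactor² = (2J+1)×Δ×N² = 512/7
  k=0: +1/(0!×1!×4!×2!×0!×1!) = 1/48
  k=1: −1/(1!×0!×3!×1!×1!×2!) = -1/12
Σ = -1/16  ⇒  CG² = 512/7×(-1/16)² = 2/7
CG = −√(2/7) = -0.534522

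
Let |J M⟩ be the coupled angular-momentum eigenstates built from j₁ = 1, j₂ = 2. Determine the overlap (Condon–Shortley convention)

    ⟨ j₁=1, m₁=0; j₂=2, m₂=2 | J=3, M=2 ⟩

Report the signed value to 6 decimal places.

triangle: 0!*2!*4!/7! = 48/5040
(j±m)!: 1!*1!*4!*0!*5!*1! = 2880
prefactor² = (2J+1)*Δ*N² = 192
  k=0: +1/(0!*0!*1!*4!*1!*0!) = 1/24
Σ = 1/24  ⇒  CG² = 192*1/24² = 1/3
CG = +√(1/3) = +0.577350

+0.577350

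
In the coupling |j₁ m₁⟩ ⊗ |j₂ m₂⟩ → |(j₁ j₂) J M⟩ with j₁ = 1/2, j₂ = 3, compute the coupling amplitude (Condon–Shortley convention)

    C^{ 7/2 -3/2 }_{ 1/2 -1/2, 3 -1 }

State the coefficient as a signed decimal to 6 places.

+0.845154  (= +√(5/7))

j₁+j₂−J=0  J+j₁−j₂=1  J−j₁+j₂=6  j₁+j₂+J+1=8
(j₁±m₁, j₂±m₂, J±M) = (0,1,2,4,2,5)
P² = 11520/7
sum k=0..0:
  [0] +1/48 = 1/48
S = 1/48
C² = P²·S² = 5/7 ; C = +0.845154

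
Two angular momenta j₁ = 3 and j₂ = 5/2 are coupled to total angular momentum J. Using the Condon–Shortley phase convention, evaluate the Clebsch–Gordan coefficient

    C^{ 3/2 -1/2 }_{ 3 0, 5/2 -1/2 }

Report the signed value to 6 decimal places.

√[4·4!2!1!/8! · 3!3!2!3!1!2!] = √(144/35)
  +(−1)^1/∏(1,3,2,1,0,0)! = -1/12  (running -1/12)
  +(−1)^2/∏(2,2,1,0,1,1)! = 1/4  (running 1/6)
⟨..|..⟩ = √(144/35)·(1/6) = +0.338062

+0.338062  (= +√(4/35))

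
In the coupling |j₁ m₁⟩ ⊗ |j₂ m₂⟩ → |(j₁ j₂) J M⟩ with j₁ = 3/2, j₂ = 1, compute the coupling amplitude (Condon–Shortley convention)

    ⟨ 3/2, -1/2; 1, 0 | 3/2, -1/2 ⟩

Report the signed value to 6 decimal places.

√[4·1!2!1!/5! · 1!2!1!1!1!2!] = √(4/15)
  +(−1)^0/∏(0,1,2,1,0,0)! = 1/2  (running 1/2)
  +(−1)^1/∏(1,0,1,0,1,1)! = -1  (running -1/2)
⟨..|..⟩ = √(4/15)·(-1/2) = -0.258199

-0.258199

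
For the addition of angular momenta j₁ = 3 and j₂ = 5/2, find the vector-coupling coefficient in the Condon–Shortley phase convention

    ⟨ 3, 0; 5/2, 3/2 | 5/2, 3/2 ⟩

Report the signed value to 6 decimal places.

triangle: 3!*3!*2!/9! = 72/362880
(j±m)!: 3!*3!*4!*1!*4!*1! = 20736
prefactor² = (2J+1)*Δ*N² = 864/35
  k=2: +1/(2!*1!*1!*2!*2!*0!) = 1/8
  k=3: −1/(3!*0!*0!*1!*3!*1!) = -1/36
Σ = 7/72  ⇒  CG² = 864/35*7/72² = 7/30
CG = +√(7/30) = +0.483046

+√(7/30) = +0.483046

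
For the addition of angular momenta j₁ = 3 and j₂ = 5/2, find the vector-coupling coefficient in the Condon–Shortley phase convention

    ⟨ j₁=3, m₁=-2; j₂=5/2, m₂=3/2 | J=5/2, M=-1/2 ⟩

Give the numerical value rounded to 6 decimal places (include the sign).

-0.267261  (= −√(1/14))

j₁+j₂−J=3  J+j₁−j₂=3  J−j₁+j₂=2  j₁+j₂+J+1=9
(j₁±m₁, j₂±m₂, J±M) = (1,5,4,1,2,3)
P² = 288/7
sum k=2..3:
  [2] +1/24 = 1/24
  [3] −1/12 = -1/12
S = -1/24
C² = P²·S² = 1/14 ; C = -0.267261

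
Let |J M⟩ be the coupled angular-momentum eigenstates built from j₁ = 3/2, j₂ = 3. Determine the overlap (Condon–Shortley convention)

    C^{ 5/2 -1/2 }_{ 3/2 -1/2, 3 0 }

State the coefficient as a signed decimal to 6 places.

j₁+j₂−J=2  J+j₁−j₂=1  J−j₁+j₂=4  j₁+j₂+J+1=8
(j₁±m₁, j₂±m₂, J±M) = (1,2,3,3,2,3)
P² = 216/35
sum k=1..2:
  [1] −1/4 = -1/4
  [2] +1/12 = 1/12
S = -1/6
C² = P²·S² = 6/35 ; C = -0.414039

-0.414039  (= −√(6/35))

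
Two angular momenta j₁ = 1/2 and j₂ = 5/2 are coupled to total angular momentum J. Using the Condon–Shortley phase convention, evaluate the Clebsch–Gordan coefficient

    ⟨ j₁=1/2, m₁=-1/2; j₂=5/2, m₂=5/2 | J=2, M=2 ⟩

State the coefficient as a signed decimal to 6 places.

j₁+j₂−J=1  J+j₁−j₂=0  J−j₁+j₂=4  j₁+j₂+J+1=6
(j₁±m₁, j₂±m₂, J±M) = (0,1,5,0,4,0)
P² = 480
sum k=1..1:
  [1] −1/24 = -1/24
S = -1/24
C² = P²·S² = 5/6 ; C = -0.912871

−√(5/6) ≈ -0.912871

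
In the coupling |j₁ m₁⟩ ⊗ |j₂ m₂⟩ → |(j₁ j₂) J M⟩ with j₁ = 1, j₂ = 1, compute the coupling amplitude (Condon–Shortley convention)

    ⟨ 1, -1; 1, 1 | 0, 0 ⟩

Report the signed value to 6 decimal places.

triangle: 2!×0!×0!/3! = 2/6
(j±m)!: 0!×2!×2!×0!×0!×0! = 4
prefactor² = (2J+1)×Δ×N² = 4/3
  k=2: +1/(2!×0!×0!×0!×0!×0!) = 1/2
Σ = 1/2  ⇒  CG² = 4/3×1/2² = 1/3
CG = +√(1/3) = +0.577350

+0.577350  (= +√(1/3))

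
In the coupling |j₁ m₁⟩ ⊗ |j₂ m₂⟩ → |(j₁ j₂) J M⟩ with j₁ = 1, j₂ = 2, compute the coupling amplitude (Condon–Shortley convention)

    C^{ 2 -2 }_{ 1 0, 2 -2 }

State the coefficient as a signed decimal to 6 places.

+√(2/3) ≈ +0.816497

j₁+j₂−J=1  J+j₁−j₂=1  J−j₁+j₂=3  j₁+j₂+J+1=6
(j₁±m₁, j₂±m₂, J±M) = (1,1,0,4,0,4)
P² = 24
sum k=0..0:
  [0] +1/6 = 1/6
S = 1/6
C² = P²·S² = 2/3 ; C = +0.816497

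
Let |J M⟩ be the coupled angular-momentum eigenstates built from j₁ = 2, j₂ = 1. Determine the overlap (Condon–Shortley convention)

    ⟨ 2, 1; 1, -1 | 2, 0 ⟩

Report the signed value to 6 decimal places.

√[5·1!3!1!/6! · 3!1!0!2!2!2!] = √(2)
  +(−1)^0/∏(0,1,1,0,2,1)! = 1/2  (running 1/2)
⟨..|..⟩ = √(2)·(1/2) = +0.707107

+0.707107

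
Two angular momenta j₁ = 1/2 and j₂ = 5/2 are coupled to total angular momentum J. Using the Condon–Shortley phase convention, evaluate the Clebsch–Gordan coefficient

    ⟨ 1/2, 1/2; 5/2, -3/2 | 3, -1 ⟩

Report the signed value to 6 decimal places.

+√(1/3) ≈ +0.577350

triangle: 0!*1!*5!/7! = 120/5040
(j±m)!: 1!*0!*1!*4!*2!*4! = 1152
prefactor² = (2J+1)*Δ*N² = 192
  k=0: +1/(0!*0!*0!*1!*1!*4!) = 1/24
Σ = 1/24  ⇒  CG² = 192*1/24² = 1/3
CG = +√(1/3) = +0.577350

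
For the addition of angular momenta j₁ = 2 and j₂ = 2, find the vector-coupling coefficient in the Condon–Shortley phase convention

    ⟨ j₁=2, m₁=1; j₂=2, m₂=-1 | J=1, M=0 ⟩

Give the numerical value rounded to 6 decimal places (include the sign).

triangle: 3!×1!×1!/6! = 6/720
(j±m)!: 3!×1!×1!×3!×1!×1! = 36
prefactor² = (2J+1)×Δ×N² = 9/10
  k=0: +1/(0!×3!×1!×1!×0!×0!) = 1/6
  k=1: −1/(1!×2!×0!×0!×1!×1!) = -1/2
Σ = -1/3  ⇒  CG² = 9/10×(-1/3)² = 1/10
CG = −√(1/10) = -0.316228

-0.316228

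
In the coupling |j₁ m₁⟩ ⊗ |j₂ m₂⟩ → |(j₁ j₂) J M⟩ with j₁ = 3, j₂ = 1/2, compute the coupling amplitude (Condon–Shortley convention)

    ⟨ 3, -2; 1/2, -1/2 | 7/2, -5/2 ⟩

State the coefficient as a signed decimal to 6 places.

+√(6/7) ≈ +0.925820

√[8·0!6!1!/8! · 1!5!0!1!1!6!] = √(86400/7)
  +(−1)^0/∏(0,0,5,0,1,1)! = 1/120  (running 1/120)
⟨..|..⟩ = √(86400/7)·(1/120) = +0.925820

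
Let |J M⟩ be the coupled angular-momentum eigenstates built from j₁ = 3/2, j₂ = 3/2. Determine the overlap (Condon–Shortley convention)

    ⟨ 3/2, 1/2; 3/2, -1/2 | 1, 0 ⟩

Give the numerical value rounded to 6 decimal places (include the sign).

−√(1/20) ≈ -0.223607

√[3·2!1!1!/5! · 2!1!1!2!1!1!] = √(1/5)
  +(−1)^0/∏(0,2,1,1,0,0)! = 1/2  (running 1/2)
  +(−1)^1/∏(1,1,0,0,1,1)! = -1  (running -1/2)
⟨..|..⟩ = √(1/5)·(-1/2) = -0.223607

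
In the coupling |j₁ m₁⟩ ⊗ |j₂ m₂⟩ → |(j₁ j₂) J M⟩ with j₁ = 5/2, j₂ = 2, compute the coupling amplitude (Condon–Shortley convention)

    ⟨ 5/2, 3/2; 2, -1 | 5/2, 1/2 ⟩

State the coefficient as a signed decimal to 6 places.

√[6·2!3!2!/8! · 4!1!1!3!3!2!] = √(216/35)
  +(−1)^0/∏(0,2,1,1,2,1)! = 1/4  (running 1/4)
  +(−1)^1/∏(1,1,0,0,3,2)! = -1/12  (running 1/6)
⟨..|..⟩ = √(216/35)·(1/6) = +0.414039

+√(6/35) ≈ +0.414039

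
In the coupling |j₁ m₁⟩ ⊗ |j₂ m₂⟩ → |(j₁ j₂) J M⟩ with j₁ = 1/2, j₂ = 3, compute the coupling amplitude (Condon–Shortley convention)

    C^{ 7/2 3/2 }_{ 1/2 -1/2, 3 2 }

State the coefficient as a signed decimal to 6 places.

j₁+j₂−J=0  J+j₁−j₂=1  J−j₁+j₂=6  j₁+j₂+J+1=8
(j₁±m₁, j₂±m₂, J±M) = (0,1,5,1,5,2)
P² = 28800/7
sum k=0..0:
  [0] +1/120 = 1/120
S = 1/120
C² = P²·S² = 2/7 ; C = +0.534522

+0.534522  (= +√(2/7))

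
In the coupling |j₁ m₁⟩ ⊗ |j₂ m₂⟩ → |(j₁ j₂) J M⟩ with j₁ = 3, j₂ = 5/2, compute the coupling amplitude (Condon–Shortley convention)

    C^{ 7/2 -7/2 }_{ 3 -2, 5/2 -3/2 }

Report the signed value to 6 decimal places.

triangle: 2!×4!×3!/10! = 288/3628800
(j±m)!: 1!×5!×1!×4!×0!×7! = 14515200
prefactor² = (2J+1)×Δ×N² = 9216
  k=1: −1/(1!×1!×4!×0!×0!×3!) = -1/144
Σ = -1/144  ⇒  CG² = 9216×(-1/144)² = 4/9
CG = −√(4/9) = -0.666667

-0.666667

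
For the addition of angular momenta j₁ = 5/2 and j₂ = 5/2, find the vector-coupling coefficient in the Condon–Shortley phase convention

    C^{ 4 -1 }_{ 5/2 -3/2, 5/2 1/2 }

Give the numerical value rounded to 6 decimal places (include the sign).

-0.597614

triangle: 1!*4!*4!/10! = 576/3628800
(j±m)!: 1!*4!*3!*2!*3!*5! = 207360
prefactor² = (2J+1)*Δ*N² = 10368/35
  k=0: +1/(0!*1!*4!*3!*0!*1!) = 1/144
  k=1: −1/(1!*0!*3!*2!*1!*2!) = -1/24
Σ = -5/144  ⇒  CG² = 10368/35*(-5/144)² = 5/14
CG = −√(5/14) = -0.597614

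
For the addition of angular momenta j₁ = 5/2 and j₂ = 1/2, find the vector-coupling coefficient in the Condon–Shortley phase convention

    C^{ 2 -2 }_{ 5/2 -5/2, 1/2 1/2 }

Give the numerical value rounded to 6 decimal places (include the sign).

-0.912871  (= −√(5/6))

j₁+j₂−J=1  J+j₁−j₂=4  J−j₁+j₂=0  j₁+j₂+J+1=6
(j₁±m₁, j₂±m₂, J±M) = (0,5,1,0,0,4)
P² = 480
sum k=1..1:
  [1] −1/24 = -1/24
S = -1/24
C² = P²·S² = 5/6 ; C = -0.912871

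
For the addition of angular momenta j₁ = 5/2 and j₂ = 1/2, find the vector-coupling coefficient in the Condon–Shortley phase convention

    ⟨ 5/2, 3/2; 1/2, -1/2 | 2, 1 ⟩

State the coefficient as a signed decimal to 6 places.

+√(2/3) = +0.816497

j₁+j₂−J=1  J+j₁−j₂=4  J−j₁+j₂=0  j₁+j₂+J+1=6
(j₁±m₁, j₂±m₂, J±M) = (4,1,0,1,3,1)
P² = 24
sum k=0..0:
  [0] +1/6 = 1/6
S = 1/6
C² = P²·S² = 2/3 ; C = +0.816497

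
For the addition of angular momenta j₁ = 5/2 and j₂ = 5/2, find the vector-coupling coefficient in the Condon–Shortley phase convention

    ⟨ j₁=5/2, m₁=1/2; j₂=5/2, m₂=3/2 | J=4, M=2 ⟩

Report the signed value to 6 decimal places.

√[9·1!4!4!/10! · 3!2!4!1!6!2!] = √(20736/35)
  +(−1)^0/∏(0,1,2,4,2,0)! = 1/96  (running 1/96)
  +(−1)^1/∏(1,0,1,3,3,1)! = -1/36  (running -5/288)
⟨..|..⟩ = √(20736/35)·(-5/288) = -0.422577

-0.422577  (= −√(5/28))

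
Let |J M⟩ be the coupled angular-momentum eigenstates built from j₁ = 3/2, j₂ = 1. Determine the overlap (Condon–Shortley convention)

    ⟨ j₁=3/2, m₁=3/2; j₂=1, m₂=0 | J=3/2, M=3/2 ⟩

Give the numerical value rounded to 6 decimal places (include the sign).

+√(3/5) = +0.774597

triangle: 1!×2!×1!/5! = 2/120
(j±m)!: 3!×0!×1!×1!×3!×0! = 36
prefactor² = (2J+1)×Δ×N² = 12/5
  k=0: +1/(0!×1!×0!×1!×2!×0!) = 1/2
Σ = 1/2  ⇒  CG² = 12/5×1/2² = 3/5
CG = +√(3/5) = +0.774597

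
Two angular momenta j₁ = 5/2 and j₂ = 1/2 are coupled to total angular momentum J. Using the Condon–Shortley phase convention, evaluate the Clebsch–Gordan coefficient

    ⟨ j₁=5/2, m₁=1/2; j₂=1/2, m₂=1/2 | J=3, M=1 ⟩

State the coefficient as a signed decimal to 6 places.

j₁+j₂−J=0  J+j₁−j₂=5  J−j₁+j₂=1  j₁+j₂+J+1=7
(j₁±m₁, j₂±m₂, J±M) = (3,2,1,0,4,2)
P² = 96
sum k=0..0:
  [0] +1/12 = 1/12
S = 1/12
C² = P²·S² = 2/3 ; C = +0.816497

+0.816497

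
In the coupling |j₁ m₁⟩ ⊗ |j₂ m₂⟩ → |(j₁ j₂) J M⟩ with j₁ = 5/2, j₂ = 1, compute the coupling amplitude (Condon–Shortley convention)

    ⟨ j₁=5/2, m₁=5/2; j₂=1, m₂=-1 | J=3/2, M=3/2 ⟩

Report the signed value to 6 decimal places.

triangle: 2!×3!×0!/6! = 12/720
(j±m)!: 5!×0!×0!×2!×3!×0! = 1440
prefactor² = (2J+1)×Δ×N² = 96
  k=0: +1/(0!×2!×0!×0!×3!×0!) = 1/12
Σ = 1/12  ⇒  CG² = 96×1/12² = 2/3
CG = +√(2/3) = +0.816497

+√(2/3) = +0.816497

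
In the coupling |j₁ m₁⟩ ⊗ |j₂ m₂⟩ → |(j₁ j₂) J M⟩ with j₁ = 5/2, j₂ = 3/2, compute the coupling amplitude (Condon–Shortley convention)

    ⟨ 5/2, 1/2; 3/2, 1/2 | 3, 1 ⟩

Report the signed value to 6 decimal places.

triangle: 1!×4!×2!/8! = 48/40320
(j±m)!: 3!×2!×2!×1!×4!×2! = 1152
prefactor² = (2J+1)×Δ×N² = 48/5
  k=0: +1/(0!×1!×2!×2!×2!×0!) = 1/8
  k=1: −1/(1!×0!×1!×1!×3!×1!) = -1/6
Σ = -1/24  ⇒  CG² = 48/5×(-1/24)² = 1/60
CG = −√(1/60) = -0.129099

-0.129099  (= −√(1/60))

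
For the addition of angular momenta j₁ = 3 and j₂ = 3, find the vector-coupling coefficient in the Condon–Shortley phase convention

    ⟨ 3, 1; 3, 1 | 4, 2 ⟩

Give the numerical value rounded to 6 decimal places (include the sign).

−√(20/77) = -0.509647

j₁+j₂−J=2  J+j₁−j₂=4  J−j₁+j₂=4  j₁+j₂+J+1=11
(j₁±m₁, j₂±m₂, J±M) = (4,2,4,2,6,2)
P² = 331776/385
sum k=0..2:
  [0] +1/192 = 1/192
  [1] −1/36 = -1/36
  [2] +1/192 = 1/192
S = -5/288
C² = P²·S² = 20/77 ; C = -0.509647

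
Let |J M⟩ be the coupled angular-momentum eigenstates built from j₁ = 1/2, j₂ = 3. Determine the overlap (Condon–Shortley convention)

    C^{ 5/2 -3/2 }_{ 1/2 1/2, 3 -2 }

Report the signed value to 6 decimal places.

+0.845154  (= +√(5/7))

triangle: 1!*0!*5!/7! = 120/5040
(j±m)!: 1!*0!*1!*5!*1!*4! = 2880
prefactor² = (2J+1)*Δ*N² = 2880/7
  k=0: +1/(0!*1!*0!*1!*0!*4!) = 1/24
Σ = 1/24  ⇒  CG² = 2880/7*1/24² = 5/7
CG = +√(5/7) = +0.845154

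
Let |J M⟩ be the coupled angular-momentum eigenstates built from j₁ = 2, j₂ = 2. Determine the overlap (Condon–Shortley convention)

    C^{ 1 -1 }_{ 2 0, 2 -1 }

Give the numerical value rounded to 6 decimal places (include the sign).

triangle: 3!×1!×1!/6! = 6/720
(j±m)!: 2!×2!×1!×3!×0!×2! = 48
prefactor² = (2J+1)×Δ×N² = 6/5
  k=1: −1/(1!×2!×1!×0!×0!×1!) = -1/2
Σ = -1/2  ⇒  CG² = 6/5×(-1/2)² = 3/10
CG = −√(3/10) = -0.547723

−√(3/10) = -0.547723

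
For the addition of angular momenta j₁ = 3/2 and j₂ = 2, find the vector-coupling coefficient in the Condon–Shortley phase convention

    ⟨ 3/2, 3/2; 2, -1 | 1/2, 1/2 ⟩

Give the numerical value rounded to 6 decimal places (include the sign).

j₁+j₂−J=3  J+j₁−j₂=0  J−j₁+j₂=1  j₁+j₂+J+1=5
(j₁±m₁, j₂±m₂, J±M) = (3,0,1,3,1,0)
P² = 18/5
sum k=0..0:
  [0] +1/6 = 1/6
S = 1/6
C² = P²·S² = 1/10 ; C = +0.316228

+0.316228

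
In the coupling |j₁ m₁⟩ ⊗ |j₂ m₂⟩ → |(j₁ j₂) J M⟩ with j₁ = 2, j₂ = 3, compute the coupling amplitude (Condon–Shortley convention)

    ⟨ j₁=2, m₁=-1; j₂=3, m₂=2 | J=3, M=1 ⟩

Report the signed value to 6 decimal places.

+0.500000

j₁+j₂−J=2  J+j₁−j₂=2  J−j₁+j₂=4  j₁+j₂+J+1=9
(j₁±m₁, j₂±m₂, J±M) = (1,3,5,1,4,2)
P² = 64
sum k=1..2:
  [1] −1/48 = -1/48
  [2] +1/12 = 1/12
S = 1/16
C² = P²·S² = 1/4 ; C = +0.500000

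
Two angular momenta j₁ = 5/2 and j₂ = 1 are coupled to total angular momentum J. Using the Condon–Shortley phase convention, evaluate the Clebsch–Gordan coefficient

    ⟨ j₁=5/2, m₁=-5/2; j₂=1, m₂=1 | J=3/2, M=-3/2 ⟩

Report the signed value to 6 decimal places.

+0.816497

j₁+j₂−J=2  J+j₁−j₂=3  J−j₁+j₂=0  j₁+j₂+J+1=6
(j₁±m₁, j₂±m₂, J±M) = (0,5,2,0,0,3)
P² = 96
sum k=2..2:
  [2] +1/12 = 1/12
S = 1/12
C² = P²·S² = 2/3 ; C = +0.816497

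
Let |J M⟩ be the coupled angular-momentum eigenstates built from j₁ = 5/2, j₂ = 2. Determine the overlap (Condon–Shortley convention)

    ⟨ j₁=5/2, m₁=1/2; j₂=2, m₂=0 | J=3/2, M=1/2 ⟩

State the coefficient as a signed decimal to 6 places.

-0.239046

triangle: 3!×2!×1!/7! = 12/5040
(j±m)!: 3!×2!×2!×2!×2!×1! = 96
prefactor² = (2J+1)×Δ×N² = 32/35
  k=1: −1/(1!×2!×1!×1!×1!×0!) = -1/2
  k=2: +1/(2!×1!×0!×0!×2!×1!) = 1/4
Σ = -1/4  ⇒  CG² = 32/35×(-1/4)² = 2/35
CG = −√(2/35) = -0.239046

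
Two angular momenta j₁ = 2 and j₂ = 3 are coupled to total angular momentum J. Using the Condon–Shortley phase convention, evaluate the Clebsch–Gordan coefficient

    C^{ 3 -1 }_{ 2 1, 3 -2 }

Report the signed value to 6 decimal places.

triangle: 2!*2!*4!/9! = 96/362880
(j±m)!: 3!*1!*1!*5!*2!*4! = 34560
prefactor² = (2J+1)*Δ*N² = 64
  k=0: +1/(0!*2!*1!*1!*1!*3!) = 1/12
  k=1: −1/(1!*1!*0!*0!*2!*4!) = -1/48
Σ = 1/16  ⇒  CG² = 64*1/16² = 1/4
CG = +√(1/4) = +0.500000

+√(1/4) = +0.500000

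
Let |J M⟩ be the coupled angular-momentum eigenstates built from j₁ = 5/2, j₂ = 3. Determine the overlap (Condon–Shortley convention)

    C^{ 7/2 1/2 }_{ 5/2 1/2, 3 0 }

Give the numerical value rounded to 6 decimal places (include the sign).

√[8·2!3!4!/10! · 3!2!3!3!4!3!] = √(6912/175)
  +(−1)^0/∏(0,2,2,3,1,1)! = 1/24  (running 1/24)
  +(−1)^1/∏(1,1,1,2,2,2)! = -1/8  (running -1/12)
  +(−1)^2/∏(2,0,0,1,3,3)! = 1/72  (running -5/72)
⟨..|..⟩ = √(6912/175)·(-5/72) = -0.436436

-0.436436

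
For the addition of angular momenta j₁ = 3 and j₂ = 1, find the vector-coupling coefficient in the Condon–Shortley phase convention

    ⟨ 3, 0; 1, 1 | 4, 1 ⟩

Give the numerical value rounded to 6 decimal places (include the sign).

+√(5/14) = +0.597614

triangle: 0!*6!*2!/9! = 1440/362880
(j±m)!: 3!*3!*2!*0!*5!*3! = 51840
prefactor² = (2J+1)*Δ*N² = 12960/7
  k=0: +1/(0!*0!*3!*2!*3!*0!) = 1/72
Σ = 1/72  ⇒  CG² = 12960/7*1/72² = 5/14
CG = +√(5/14) = +0.597614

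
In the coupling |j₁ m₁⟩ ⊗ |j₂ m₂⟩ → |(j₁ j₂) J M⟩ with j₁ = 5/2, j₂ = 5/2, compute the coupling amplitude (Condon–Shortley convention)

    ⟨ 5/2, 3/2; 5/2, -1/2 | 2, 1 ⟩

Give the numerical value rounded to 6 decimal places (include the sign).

√[5·3!2!2!/8! · 4!1!2!3!3!1!] = √(36/7)
  +(−1)^0/∏(0,3,1,2,1,0)! = 1/12  (running 1/12)
  +(−1)^1/∏(1,2,0,1,2,1)! = -1/4  (running -1/6)
⟨..|..⟩ = √(36/7)·(-1/6) = -0.377964

-0.377964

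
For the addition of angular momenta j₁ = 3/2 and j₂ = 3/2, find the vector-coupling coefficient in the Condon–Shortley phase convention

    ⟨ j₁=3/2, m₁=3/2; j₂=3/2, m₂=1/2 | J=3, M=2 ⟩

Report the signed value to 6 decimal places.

triangle: 0!·3!·3!/7! = 36/5040
(j±m)!: 3!·0!·2!·1!·5!·1! = 1440
prefactor² = (2J+1)·Δ·N² = 72
  k=0: +1/(0!·0!·0!·2!·3!·1!) = 1/12
Σ = 1/12  ⇒  CG² = 72·1/12² = 1/2
CG = +√(1/2) = +0.707107

+0.707107  (= +√(1/2))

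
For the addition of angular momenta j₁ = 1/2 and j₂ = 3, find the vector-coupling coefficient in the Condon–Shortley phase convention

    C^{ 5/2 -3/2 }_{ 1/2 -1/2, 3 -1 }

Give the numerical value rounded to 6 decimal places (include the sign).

-0.534522

j₁+j₂−J=1  J+j₁−j₂=0  J−j₁+j₂=5  j₁+j₂+J+1=7
(j₁±m₁, j₂±m₂, J±M) = (0,1,2,4,1,4)
P² = 1152/7
sum k=1..1:
  [1] −1/24 = -1/24
S = -1/24
C² = P²·S² = 2/7 ; C = -0.534522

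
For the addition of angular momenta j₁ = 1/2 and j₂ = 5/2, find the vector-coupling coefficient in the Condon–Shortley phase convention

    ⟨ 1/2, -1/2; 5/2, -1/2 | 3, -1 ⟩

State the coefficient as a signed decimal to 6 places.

√[7·0!1!5!/7! · 0!1!2!3!2!4!] = √(96)
  +(−1)^0/∏(0,0,1,2,0,3)! = 1/12  (running 1/12)
⟨..|..⟩ = √(96)·(1/12) = +0.816497

+0.816497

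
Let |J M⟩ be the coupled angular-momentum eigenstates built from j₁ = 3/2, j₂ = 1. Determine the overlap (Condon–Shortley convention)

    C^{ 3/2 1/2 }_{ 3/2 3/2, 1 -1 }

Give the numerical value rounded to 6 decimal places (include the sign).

triangle: 1!*2!*1!/5! = 2/120
(j±m)!: 3!*0!*0!*2!*2!*1! = 24
prefactor² = (2J+1)*Δ*N² = 8/5
  k=0: +1/(0!*1!*0!*0!*2!*1!) = 1/2
Σ = 1/2  ⇒  CG² = 8/5*1/2² = 2/5
CG = +√(2/5) = +0.632456

+√(2/5) ≈ +0.632456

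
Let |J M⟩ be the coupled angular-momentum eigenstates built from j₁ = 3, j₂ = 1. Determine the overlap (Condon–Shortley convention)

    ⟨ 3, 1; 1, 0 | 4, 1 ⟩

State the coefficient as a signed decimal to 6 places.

triangle: 0!*6!*2!/9! = 1440/362880
(j±m)!: 4!*2!*1!*1!*5!*3! = 34560
prefactor² = (2J+1)*Δ*N² = 8640/7
  k=0: +1/(0!*0!*2!*1!*4!*1!) = 1/48
Σ = 1/48  ⇒  CG² = 8640/7*1/48² = 15/28
CG = +√(15/28) = +0.731925

+0.731925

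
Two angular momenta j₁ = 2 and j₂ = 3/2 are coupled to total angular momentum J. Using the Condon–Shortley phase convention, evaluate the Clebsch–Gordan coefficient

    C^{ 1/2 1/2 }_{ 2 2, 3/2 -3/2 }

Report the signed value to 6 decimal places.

√[2·3!1!0!/5! · 4!0!0!3!1!0!] = √(72/5)
  +(−1)^0/∏(0,3,0,0,1,0)! = 1/6  (running 1/6)
⟨..|..⟩ = √(72/5)·(1/6) = +0.632456

+√(2/5) = +0.632456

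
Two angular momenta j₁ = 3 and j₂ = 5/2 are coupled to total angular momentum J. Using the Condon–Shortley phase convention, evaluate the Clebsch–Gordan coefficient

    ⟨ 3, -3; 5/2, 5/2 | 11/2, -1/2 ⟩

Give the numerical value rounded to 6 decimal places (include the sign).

+√(1/462) ≈ +0.046524

j₁+j₂−J=0  J+j₁−j₂=6  J−j₁+j₂=5  j₁+j₂+J+1=12
(j₁±m₁, j₂±m₂, J±M) = (0,6,5,0,5,6)
P² = 1244160000/77
sum k=0..0:
  [0] +1/86400 = 1/86400
S = 1/86400
C² = P²·S² = 1/462 ; C = +0.046524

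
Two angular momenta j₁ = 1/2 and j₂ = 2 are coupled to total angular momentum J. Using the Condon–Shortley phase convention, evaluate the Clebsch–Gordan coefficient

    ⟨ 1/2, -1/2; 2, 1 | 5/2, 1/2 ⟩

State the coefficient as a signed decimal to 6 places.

√[6·0!1!4!/6! · 0!1!3!1!3!2!] = √(72/5)
  +(−1)^0/∏(0,0,1,3,0,1)! = 1/6  (running 1/6)
⟨..|..⟩ = √(72/5)·(1/6) = +0.632456

+0.632456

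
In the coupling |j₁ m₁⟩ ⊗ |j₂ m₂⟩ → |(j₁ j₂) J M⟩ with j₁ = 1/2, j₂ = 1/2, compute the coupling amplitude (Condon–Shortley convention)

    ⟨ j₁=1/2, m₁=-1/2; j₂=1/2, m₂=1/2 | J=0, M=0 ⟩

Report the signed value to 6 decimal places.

−√(1/2) ≈ -0.707107

triangle: 1!·0!·0!/2! = 1/2
(j±m)!: 0!·1!·1!·0!·0!·0! = 1
prefactor² = (2J+1)·Δ·N² = 1/2
  k=1: −1/(1!·0!·0!·0!·0!·0!) = -1
Σ = -1  ⇒  CG² = 1/2·(-1)² = 1/2
CG = −√(1/2) = -0.707107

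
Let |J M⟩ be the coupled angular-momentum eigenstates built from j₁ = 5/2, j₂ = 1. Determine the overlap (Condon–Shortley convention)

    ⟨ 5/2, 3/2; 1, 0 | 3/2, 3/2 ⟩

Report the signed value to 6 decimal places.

−√(4/15) = -0.516398

j₁+j₂−J=2  J+j₁−j₂=3  J−j₁+j₂=0  j₁+j₂+J+1=6
(j₁±m₁, j₂±m₂, J±M) = (4,1,1,1,3,0)
P² = 48/5
sum k=1..1:
  [1] −1/6 = -1/6
S = -1/6
C² = P²·S² = 4/15 ; C = -0.516398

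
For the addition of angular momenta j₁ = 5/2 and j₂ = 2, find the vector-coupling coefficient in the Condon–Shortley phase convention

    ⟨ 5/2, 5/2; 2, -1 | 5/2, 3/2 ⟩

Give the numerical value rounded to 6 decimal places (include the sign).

triangle: 2!*3!*2!/8! = 24/40320
(j±m)!: 5!*0!*1!*3!*4!*1! = 17280
prefactor² = (2J+1)*Δ*N² = 432/7
  k=0: +1/(0!*2!*0!*1!*3!*1!) = 1/12
Σ = 1/12  ⇒  CG² = 432/7*1/12² = 3/7
CG = +√(3/7) = +0.654654

+0.654654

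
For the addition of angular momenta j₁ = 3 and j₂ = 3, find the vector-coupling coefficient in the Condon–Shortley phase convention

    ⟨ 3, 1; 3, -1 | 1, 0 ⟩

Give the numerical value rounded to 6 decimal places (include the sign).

triangle: 5!·1!·1!/8! = 120/40320
(j±m)!: 4!·2!·2!·4!·1!·1! = 2304
prefactor² = (2J+1)·Δ·N² = 144/7
  k=1: −1/(1!·4!·1!·1!·0!·0!) = -1/24
  k=2: +1/(2!·3!·0!·0!·1!·1!) = 1/12
Σ = 1/24  ⇒  CG² = 144/7·1/24² = 1/28
CG = +√(1/28) = +0.188982

+√(1/28) ≈ +0.188982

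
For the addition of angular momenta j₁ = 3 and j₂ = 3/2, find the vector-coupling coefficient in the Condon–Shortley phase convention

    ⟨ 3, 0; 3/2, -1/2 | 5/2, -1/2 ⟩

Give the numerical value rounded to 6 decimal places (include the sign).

−√(6/35) = -0.414039

√[6·2!4!1!/8! · 3!3!1!2!2!3!] = √(216/35)
  +(−1)^0/∏(0,2,3,1,1,0)! = 1/12  (running 1/12)
  +(−1)^1/∏(1,1,2,0,2,1)! = -1/4  (running -1/6)
⟨..|..⟩ = √(216/35)·(-1/6) = -0.414039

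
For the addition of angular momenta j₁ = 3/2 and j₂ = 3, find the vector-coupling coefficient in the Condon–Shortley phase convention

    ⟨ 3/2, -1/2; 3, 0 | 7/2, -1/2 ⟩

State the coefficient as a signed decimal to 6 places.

-0.308607

√[8·1!2!5!/9! · 1!2!3!3!3!4!] = √(384/7)
  +(−1)^0/∏(0,1,2,3,0,2)! = 1/24  (running 1/24)
  +(−1)^1/∏(1,0,1,2,1,3)! = -1/12  (running -1/24)
⟨..|..⟩ = √(384/7)·(-1/24) = -0.308607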